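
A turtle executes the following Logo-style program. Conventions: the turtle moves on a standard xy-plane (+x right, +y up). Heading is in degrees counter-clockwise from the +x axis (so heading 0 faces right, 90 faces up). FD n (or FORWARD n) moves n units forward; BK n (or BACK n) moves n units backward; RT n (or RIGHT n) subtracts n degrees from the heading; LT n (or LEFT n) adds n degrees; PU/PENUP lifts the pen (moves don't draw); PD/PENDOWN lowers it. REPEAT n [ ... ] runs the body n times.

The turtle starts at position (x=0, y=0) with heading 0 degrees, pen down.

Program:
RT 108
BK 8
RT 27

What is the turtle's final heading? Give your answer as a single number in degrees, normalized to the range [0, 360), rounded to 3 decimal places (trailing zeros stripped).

Executing turtle program step by step:
Start: pos=(0,0), heading=0, pen down
RT 108: heading 0 -> 252
BK 8: (0,0) -> (2.472,7.608) [heading=252, draw]
RT 27: heading 252 -> 225
Final: pos=(2.472,7.608), heading=225, 1 segment(s) drawn

Answer: 225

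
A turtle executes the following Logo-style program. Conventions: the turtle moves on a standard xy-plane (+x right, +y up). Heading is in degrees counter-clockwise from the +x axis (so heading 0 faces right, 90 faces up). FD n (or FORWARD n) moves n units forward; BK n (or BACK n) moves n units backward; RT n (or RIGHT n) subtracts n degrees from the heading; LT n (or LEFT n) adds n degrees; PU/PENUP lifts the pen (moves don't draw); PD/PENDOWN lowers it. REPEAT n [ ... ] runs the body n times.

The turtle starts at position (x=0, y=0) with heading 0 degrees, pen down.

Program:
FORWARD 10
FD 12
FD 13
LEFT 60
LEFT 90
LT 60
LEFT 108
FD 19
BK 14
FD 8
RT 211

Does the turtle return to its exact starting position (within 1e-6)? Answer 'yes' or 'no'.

Answer: no

Derivation:
Executing turtle program step by step:
Start: pos=(0,0), heading=0, pen down
FD 10: (0,0) -> (10,0) [heading=0, draw]
FD 12: (10,0) -> (22,0) [heading=0, draw]
FD 13: (22,0) -> (35,0) [heading=0, draw]
LT 60: heading 0 -> 60
LT 90: heading 60 -> 150
LT 60: heading 150 -> 210
LT 108: heading 210 -> 318
FD 19: (35,0) -> (49.12,-12.713) [heading=318, draw]
BK 14: (49.12,-12.713) -> (38.716,-3.346) [heading=318, draw]
FD 8: (38.716,-3.346) -> (44.661,-8.699) [heading=318, draw]
RT 211: heading 318 -> 107
Final: pos=(44.661,-8.699), heading=107, 6 segment(s) drawn

Start position: (0, 0)
Final position: (44.661, -8.699)
Distance = 45.5; >= 1e-6 -> NOT closed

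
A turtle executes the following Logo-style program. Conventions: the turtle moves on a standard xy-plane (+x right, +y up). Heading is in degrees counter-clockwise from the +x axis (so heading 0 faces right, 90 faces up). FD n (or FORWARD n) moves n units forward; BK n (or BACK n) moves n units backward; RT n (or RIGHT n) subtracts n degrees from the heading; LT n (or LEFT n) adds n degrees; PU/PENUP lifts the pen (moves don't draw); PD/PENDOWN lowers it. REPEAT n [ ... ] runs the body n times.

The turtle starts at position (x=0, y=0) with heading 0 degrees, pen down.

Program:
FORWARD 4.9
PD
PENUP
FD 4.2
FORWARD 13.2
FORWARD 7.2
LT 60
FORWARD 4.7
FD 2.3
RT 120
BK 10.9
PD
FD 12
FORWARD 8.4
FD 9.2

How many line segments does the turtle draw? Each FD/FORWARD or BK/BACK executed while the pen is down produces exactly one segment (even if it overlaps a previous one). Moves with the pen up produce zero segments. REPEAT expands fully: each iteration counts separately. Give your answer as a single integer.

Answer: 4

Derivation:
Executing turtle program step by step:
Start: pos=(0,0), heading=0, pen down
FD 4.9: (0,0) -> (4.9,0) [heading=0, draw]
PD: pen down
PU: pen up
FD 4.2: (4.9,0) -> (9.1,0) [heading=0, move]
FD 13.2: (9.1,0) -> (22.3,0) [heading=0, move]
FD 7.2: (22.3,0) -> (29.5,0) [heading=0, move]
LT 60: heading 0 -> 60
FD 4.7: (29.5,0) -> (31.85,4.07) [heading=60, move]
FD 2.3: (31.85,4.07) -> (33,6.062) [heading=60, move]
RT 120: heading 60 -> 300
BK 10.9: (33,6.062) -> (27.55,15.502) [heading=300, move]
PD: pen down
FD 12: (27.55,15.502) -> (33.55,5.11) [heading=300, draw]
FD 8.4: (33.55,5.11) -> (37.75,-2.165) [heading=300, draw]
FD 9.2: (37.75,-2.165) -> (42.35,-10.132) [heading=300, draw]
Final: pos=(42.35,-10.132), heading=300, 4 segment(s) drawn
Segments drawn: 4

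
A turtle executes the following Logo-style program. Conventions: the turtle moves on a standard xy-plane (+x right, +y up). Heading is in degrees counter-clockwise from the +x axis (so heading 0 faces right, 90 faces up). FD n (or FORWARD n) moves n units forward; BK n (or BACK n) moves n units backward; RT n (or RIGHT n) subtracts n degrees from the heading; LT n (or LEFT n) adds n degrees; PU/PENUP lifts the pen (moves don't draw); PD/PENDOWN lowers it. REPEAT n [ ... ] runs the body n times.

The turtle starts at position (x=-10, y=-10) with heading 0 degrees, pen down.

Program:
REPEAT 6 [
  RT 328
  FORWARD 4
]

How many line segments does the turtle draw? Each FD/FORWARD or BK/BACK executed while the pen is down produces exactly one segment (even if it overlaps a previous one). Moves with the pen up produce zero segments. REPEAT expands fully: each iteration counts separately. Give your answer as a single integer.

Answer: 6

Derivation:
Executing turtle program step by step:
Start: pos=(-10,-10), heading=0, pen down
REPEAT 6 [
  -- iteration 1/6 --
  RT 328: heading 0 -> 32
  FD 4: (-10,-10) -> (-6.608,-7.88) [heading=32, draw]
  -- iteration 2/6 --
  RT 328: heading 32 -> 64
  FD 4: (-6.608,-7.88) -> (-4.854,-4.285) [heading=64, draw]
  -- iteration 3/6 --
  RT 328: heading 64 -> 96
  FD 4: (-4.854,-4.285) -> (-5.272,-0.307) [heading=96, draw]
  -- iteration 4/6 --
  RT 328: heading 96 -> 128
  FD 4: (-5.272,-0.307) -> (-7.735,2.845) [heading=128, draw]
  -- iteration 5/6 --
  RT 328: heading 128 -> 160
  FD 4: (-7.735,2.845) -> (-11.494,4.213) [heading=160, draw]
  -- iteration 6/6 --
  RT 328: heading 160 -> 192
  FD 4: (-11.494,4.213) -> (-15.406,3.381) [heading=192, draw]
]
Final: pos=(-15.406,3.381), heading=192, 6 segment(s) drawn
Segments drawn: 6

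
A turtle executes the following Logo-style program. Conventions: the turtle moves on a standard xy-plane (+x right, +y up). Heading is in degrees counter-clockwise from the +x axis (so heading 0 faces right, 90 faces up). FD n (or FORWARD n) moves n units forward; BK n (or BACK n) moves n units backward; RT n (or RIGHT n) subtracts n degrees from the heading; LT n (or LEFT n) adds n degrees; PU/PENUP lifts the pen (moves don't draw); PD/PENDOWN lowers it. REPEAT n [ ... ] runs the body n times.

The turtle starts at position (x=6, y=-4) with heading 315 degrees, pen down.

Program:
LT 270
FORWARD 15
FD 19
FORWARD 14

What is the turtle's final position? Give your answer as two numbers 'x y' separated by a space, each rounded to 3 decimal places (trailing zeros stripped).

Executing turtle program step by step:
Start: pos=(6,-4), heading=315, pen down
LT 270: heading 315 -> 225
FD 15: (6,-4) -> (-4.607,-14.607) [heading=225, draw]
FD 19: (-4.607,-14.607) -> (-18.042,-28.042) [heading=225, draw]
FD 14: (-18.042,-28.042) -> (-27.941,-37.941) [heading=225, draw]
Final: pos=(-27.941,-37.941), heading=225, 3 segment(s) drawn

Answer: -27.941 -37.941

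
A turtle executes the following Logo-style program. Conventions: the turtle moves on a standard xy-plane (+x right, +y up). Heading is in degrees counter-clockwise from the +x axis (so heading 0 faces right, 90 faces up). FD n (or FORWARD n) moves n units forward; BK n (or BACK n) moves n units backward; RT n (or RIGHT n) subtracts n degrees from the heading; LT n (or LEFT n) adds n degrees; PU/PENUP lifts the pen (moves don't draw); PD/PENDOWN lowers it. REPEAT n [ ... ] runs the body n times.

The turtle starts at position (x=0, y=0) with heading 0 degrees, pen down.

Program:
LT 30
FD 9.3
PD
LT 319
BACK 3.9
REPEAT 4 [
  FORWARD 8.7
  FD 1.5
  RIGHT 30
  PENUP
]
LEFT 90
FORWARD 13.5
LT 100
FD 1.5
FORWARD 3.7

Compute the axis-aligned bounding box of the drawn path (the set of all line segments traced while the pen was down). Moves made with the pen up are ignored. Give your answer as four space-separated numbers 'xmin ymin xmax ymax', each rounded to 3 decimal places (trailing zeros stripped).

Executing turtle program step by step:
Start: pos=(0,0), heading=0, pen down
LT 30: heading 0 -> 30
FD 9.3: (0,0) -> (8.054,4.65) [heading=30, draw]
PD: pen down
LT 319: heading 30 -> 349
BK 3.9: (8.054,4.65) -> (4.226,5.394) [heading=349, draw]
REPEAT 4 [
  -- iteration 1/4 --
  FD 8.7: (4.226,5.394) -> (12.766,3.734) [heading=349, draw]
  FD 1.5: (12.766,3.734) -> (14.238,3.448) [heading=349, draw]
  RT 30: heading 349 -> 319
  PU: pen up
  -- iteration 2/4 --
  FD 8.7: (14.238,3.448) -> (20.804,-2.26) [heading=319, move]
  FD 1.5: (20.804,-2.26) -> (21.936,-3.244) [heading=319, move]
  RT 30: heading 319 -> 289
  PU: pen up
  -- iteration 3/4 --
  FD 8.7: (21.936,-3.244) -> (24.769,-11.47) [heading=289, move]
  FD 1.5: (24.769,-11.47) -> (25.257,-12.888) [heading=289, move]
  RT 30: heading 289 -> 259
  PU: pen up
  -- iteration 4/4 --
  FD 8.7: (25.257,-12.888) -> (23.597,-21.428) [heading=259, move]
  FD 1.5: (23.597,-21.428) -> (23.311,-22.901) [heading=259, move]
  RT 30: heading 259 -> 229
  PU: pen up
]
LT 90: heading 229 -> 319
FD 13.5: (23.311,-22.901) -> (33.499,-31.758) [heading=319, move]
LT 100: heading 319 -> 59
FD 1.5: (33.499,-31.758) -> (34.272,-30.472) [heading=59, move]
FD 3.7: (34.272,-30.472) -> (36.178,-27.3) [heading=59, move]
Final: pos=(36.178,-27.3), heading=59, 4 segment(s) drawn

Segment endpoints: x in {0, 4.226, 8.054, 12.766, 14.238}, y in {0, 3.448, 3.734, 4.65, 5.394}
xmin=0, ymin=0, xmax=14.238, ymax=5.394

Answer: 0 0 14.238 5.394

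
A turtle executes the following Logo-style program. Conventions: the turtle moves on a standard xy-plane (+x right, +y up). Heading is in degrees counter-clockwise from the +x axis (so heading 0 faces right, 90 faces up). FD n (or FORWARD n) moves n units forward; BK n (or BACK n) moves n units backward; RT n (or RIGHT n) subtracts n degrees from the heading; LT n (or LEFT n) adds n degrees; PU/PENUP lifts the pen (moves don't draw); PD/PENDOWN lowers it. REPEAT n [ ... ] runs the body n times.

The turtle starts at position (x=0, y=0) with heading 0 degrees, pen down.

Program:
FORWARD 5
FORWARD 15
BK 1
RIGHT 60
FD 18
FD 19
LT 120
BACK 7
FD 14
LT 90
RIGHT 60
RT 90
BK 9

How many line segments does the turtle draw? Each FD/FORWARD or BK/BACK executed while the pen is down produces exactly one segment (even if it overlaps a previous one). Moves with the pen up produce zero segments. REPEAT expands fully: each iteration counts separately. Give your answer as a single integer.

Answer: 8

Derivation:
Executing turtle program step by step:
Start: pos=(0,0), heading=0, pen down
FD 5: (0,0) -> (5,0) [heading=0, draw]
FD 15: (5,0) -> (20,0) [heading=0, draw]
BK 1: (20,0) -> (19,0) [heading=0, draw]
RT 60: heading 0 -> 300
FD 18: (19,0) -> (28,-15.588) [heading=300, draw]
FD 19: (28,-15.588) -> (37.5,-32.043) [heading=300, draw]
LT 120: heading 300 -> 60
BK 7: (37.5,-32.043) -> (34,-38.105) [heading=60, draw]
FD 14: (34,-38.105) -> (41,-25.981) [heading=60, draw]
LT 90: heading 60 -> 150
RT 60: heading 150 -> 90
RT 90: heading 90 -> 0
BK 9: (41,-25.981) -> (32,-25.981) [heading=0, draw]
Final: pos=(32,-25.981), heading=0, 8 segment(s) drawn
Segments drawn: 8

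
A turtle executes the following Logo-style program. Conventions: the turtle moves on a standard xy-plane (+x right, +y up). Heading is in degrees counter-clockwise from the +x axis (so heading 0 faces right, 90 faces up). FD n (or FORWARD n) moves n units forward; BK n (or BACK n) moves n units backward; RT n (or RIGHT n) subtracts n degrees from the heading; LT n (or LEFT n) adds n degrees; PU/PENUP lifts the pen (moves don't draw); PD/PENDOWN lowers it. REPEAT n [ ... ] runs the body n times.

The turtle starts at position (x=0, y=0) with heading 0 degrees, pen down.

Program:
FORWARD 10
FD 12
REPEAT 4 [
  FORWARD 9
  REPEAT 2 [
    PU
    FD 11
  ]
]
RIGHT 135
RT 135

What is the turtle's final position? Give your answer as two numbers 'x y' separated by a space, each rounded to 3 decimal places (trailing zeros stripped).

Answer: 146 0

Derivation:
Executing turtle program step by step:
Start: pos=(0,0), heading=0, pen down
FD 10: (0,0) -> (10,0) [heading=0, draw]
FD 12: (10,0) -> (22,0) [heading=0, draw]
REPEAT 4 [
  -- iteration 1/4 --
  FD 9: (22,0) -> (31,0) [heading=0, draw]
  REPEAT 2 [
    -- iteration 1/2 --
    PU: pen up
    FD 11: (31,0) -> (42,0) [heading=0, move]
    -- iteration 2/2 --
    PU: pen up
    FD 11: (42,0) -> (53,0) [heading=0, move]
  ]
  -- iteration 2/4 --
  FD 9: (53,0) -> (62,0) [heading=0, move]
  REPEAT 2 [
    -- iteration 1/2 --
    PU: pen up
    FD 11: (62,0) -> (73,0) [heading=0, move]
    -- iteration 2/2 --
    PU: pen up
    FD 11: (73,0) -> (84,0) [heading=0, move]
  ]
  -- iteration 3/4 --
  FD 9: (84,0) -> (93,0) [heading=0, move]
  REPEAT 2 [
    -- iteration 1/2 --
    PU: pen up
    FD 11: (93,0) -> (104,0) [heading=0, move]
    -- iteration 2/2 --
    PU: pen up
    FD 11: (104,0) -> (115,0) [heading=0, move]
  ]
  -- iteration 4/4 --
  FD 9: (115,0) -> (124,0) [heading=0, move]
  REPEAT 2 [
    -- iteration 1/2 --
    PU: pen up
    FD 11: (124,0) -> (135,0) [heading=0, move]
    -- iteration 2/2 --
    PU: pen up
    FD 11: (135,0) -> (146,0) [heading=0, move]
  ]
]
RT 135: heading 0 -> 225
RT 135: heading 225 -> 90
Final: pos=(146,0), heading=90, 3 segment(s) drawn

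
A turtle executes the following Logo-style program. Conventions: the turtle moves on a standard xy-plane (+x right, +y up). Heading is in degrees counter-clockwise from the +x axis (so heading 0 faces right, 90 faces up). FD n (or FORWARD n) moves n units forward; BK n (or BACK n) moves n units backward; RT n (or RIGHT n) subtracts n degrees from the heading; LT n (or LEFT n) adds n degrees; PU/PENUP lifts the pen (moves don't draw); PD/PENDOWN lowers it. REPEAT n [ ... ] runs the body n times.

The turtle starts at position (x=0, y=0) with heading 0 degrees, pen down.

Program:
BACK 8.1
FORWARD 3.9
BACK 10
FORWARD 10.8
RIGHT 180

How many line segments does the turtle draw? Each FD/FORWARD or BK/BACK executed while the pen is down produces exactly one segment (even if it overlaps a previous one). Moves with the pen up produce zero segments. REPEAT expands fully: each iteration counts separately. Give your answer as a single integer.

Answer: 4

Derivation:
Executing turtle program step by step:
Start: pos=(0,0), heading=0, pen down
BK 8.1: (0,0) -> (-8.1,0) [heading=0, draw]
FD 3.9: (-8.1,0) -> (-4.2,0) [heading=0, draw]
BK 10: (-4.2,0) -> (-14.2,0) [heading=0, draw]
FD 10.8: (-14.2,0) -> (-3.4,0) [heading=0, draw]
RT 180: heading 0 -> 180
Final: pos=(-3.4,0), heading=180, 4 segment(s) drawn
Segments drawn: 4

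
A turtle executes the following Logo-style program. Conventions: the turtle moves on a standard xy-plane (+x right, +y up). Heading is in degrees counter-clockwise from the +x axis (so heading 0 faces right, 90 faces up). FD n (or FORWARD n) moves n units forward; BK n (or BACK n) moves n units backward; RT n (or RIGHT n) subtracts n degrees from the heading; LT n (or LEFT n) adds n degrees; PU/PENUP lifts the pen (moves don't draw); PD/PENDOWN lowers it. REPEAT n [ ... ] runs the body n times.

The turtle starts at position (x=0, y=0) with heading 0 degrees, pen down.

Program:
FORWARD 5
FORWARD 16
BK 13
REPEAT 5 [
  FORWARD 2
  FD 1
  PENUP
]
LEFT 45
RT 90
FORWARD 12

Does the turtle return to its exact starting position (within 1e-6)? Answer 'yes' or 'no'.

Executing turtle program step by step:
Start: pos=(0,0), heading=0, pen down
FD 5: (0,0) -> (5,0) [heading=0, draw]
FD 16: (5,0) -> (21,0) [heading=0, draw]
BK 13: (21,0) -> (8,0) [heading=0, draw]
REPEAT 5 [
  -- iteration 1/5 --
  FD 2: (8,0) -> (10,0) [heading=0, draw]
  FD 1: (10,0) -> (11,0) [heading=0, draw]
  PU: pen up
  -- iteration 2/5 --
  FD 2: (11,0) -> (13,0) [heading=0, move]
  FD 1: (13,0) -> (14,0) [heading=0, move]
  PU: pen up
  -- iteration 3/5 --
  FD 2: (14,0) -> (16,0) [heading=0, move]
  FD 1: (16,0) -> (17,0) [heading=0, move]
  PU: pen up
  -- iteration 4/5 --
  FD 2: (17,0) -> (19,0) [heading=0, move]
  FD 1: (19,0) -> (20,0) [heading=0, move]
  PU: pen up
  -- iteration 5/5 --
  FD 2: (20,0) -> (22,0) [heading=0, move]
  FD 1: (22,0) -> (23,0) [heading=0, move]
  PU: pen up
]
LT 45: heading 0 -> 45
RT 90: heading 45 -> 315
FD 12: (23,0) -> (31.485,-8.485) [heading=315, move]
Final: pos=(31.485,-8.485), heading=315, 5 segment(s) drawn

Start position: (0, 0)
Final position: (31.485, -8.485)
Distance = 32.609; >= 1e-6 -> NOT closed

Answer: no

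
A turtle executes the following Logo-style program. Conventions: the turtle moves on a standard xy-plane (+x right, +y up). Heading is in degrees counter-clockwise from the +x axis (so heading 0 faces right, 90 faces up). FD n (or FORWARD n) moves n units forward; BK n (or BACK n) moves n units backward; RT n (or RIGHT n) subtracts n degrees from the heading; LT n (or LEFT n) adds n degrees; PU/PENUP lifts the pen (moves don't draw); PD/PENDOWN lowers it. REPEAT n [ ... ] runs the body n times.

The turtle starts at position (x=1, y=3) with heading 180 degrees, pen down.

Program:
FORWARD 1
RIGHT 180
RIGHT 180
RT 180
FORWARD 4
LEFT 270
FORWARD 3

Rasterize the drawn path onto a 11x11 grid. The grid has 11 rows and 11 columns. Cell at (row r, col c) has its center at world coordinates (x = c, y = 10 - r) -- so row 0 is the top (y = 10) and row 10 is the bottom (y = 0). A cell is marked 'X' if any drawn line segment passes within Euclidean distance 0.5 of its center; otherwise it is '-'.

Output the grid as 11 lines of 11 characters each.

Answer: -----------
-----------
-----------
-----------
-----------
-----------
-----------
XXXXX------
----X------
----X------
----X------

Derivation:
Segment 0: (1,3) -> (0,3)
Segment 1: (0,3) -> (4,3)
Segment 2: (4,3) -> (4,0)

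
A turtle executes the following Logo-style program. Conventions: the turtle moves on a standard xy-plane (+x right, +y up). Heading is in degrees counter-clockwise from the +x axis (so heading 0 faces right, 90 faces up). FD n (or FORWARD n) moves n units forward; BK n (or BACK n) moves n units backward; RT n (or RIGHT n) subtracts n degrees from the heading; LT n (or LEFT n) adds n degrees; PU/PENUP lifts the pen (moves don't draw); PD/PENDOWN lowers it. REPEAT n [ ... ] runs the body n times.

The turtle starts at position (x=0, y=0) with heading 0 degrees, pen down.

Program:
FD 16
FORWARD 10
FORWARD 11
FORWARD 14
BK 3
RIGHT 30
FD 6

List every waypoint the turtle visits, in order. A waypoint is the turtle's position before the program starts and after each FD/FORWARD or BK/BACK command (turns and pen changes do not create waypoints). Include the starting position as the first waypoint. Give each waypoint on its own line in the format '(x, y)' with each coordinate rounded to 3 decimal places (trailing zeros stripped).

Answer: (0, 0)
(16, 0)
(26, 0)
(37, 0)
(51, 0)
(48, 0)
(53.196, -3)

Derivation:
Executing turtle program step by step:
Start: pos=(0,0), heading=0, pen down
FD 16: (0,0) -> (16,0) [heading=0, draw]
FD 10: (16,0) -> (26,0) [heading=0, draw]
FD 11: (26,0) -> (37,0) [heading=0, draw]
FD 14: (37,0) -> (51,0) [heading=0, draw]
BK 3: (51,0) -> (48,0) [heading=0, draw]
RT 30: heading 0 -> 330
FD 6: (48,0) -> (53.196,-3) [heading=330, draw]
Final: pos=(53.196,-3), heading=330, 6 segment(s) drawn
Waypoints (7 total):
(0, 0)
(16, 0)
(26, 0)
(37, 0)
(51, 0)
(48, 0)
(53.196, -3)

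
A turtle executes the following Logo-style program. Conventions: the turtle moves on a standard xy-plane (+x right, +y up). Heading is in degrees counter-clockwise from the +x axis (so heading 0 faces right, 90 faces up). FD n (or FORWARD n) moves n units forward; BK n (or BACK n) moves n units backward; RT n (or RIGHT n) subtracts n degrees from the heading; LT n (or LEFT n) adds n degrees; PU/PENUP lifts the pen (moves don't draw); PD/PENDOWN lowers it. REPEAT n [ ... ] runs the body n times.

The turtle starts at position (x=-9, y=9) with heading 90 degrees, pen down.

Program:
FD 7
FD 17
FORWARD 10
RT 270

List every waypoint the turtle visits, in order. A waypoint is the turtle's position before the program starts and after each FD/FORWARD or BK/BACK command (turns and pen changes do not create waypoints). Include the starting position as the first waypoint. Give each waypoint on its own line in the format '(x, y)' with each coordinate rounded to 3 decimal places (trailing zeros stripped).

Executing turtle program step by step:
Start: pos=(-9,9), heading=90, pen down
FD 7: (-9,9) -> (-9,16) [heading=90, draw]
FD 17: (-9,16) -> (-9,33) [heading=90, draw]
FD 10: (-9,33) -> (-9,43) [heading=90, draw]
RT 270: heading 90 -> 180
Final: pos=(-9,43), heading=180, 3 segment(s) drawn
Waypoints (4 total):
(-9, 9)
(-9, 16)
(-9, 33)
(-9, 43)

Answer: (-9, 9)
(-9, 16)
(-9, 33)
(-9, 43)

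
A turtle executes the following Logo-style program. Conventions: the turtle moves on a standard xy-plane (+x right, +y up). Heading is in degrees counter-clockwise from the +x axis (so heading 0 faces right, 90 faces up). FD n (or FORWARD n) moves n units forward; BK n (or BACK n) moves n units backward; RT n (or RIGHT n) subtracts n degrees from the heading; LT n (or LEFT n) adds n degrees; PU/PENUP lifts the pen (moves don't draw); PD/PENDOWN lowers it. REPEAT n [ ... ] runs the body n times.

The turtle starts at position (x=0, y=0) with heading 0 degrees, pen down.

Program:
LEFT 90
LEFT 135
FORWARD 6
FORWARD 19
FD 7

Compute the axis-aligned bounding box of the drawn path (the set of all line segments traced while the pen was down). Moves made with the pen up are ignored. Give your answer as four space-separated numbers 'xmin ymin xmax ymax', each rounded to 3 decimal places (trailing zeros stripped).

Answer: -22.627 -22.627 0 0

Derivation:
Executing turtle program step by step:
Start: pos=(0,0), heading=0, pen down
LT 90: heading 0 -> 90
LT 135: heading 90 -> 225
FD 6: (0,0) -> (-4.243,-4.243) [heading=225, draw]
FD 19: (-4.243,-4.243) -> (-17.678,-17.678) [heading=225, draw]
FD 7: (-17.678,-17.678) -> (-22.627,-22.627) [heading=225, draw]
Final: pos=(-22.627,-22.627), heading=225, 3 segment(s) drawn

Segment endpoints: x in {-22.627, -17.678, -4.243, 0}, y in {-22.627, -17.678, -4.243, 0}
xmin=-22.627, ymin=-22.627, xmax=0, ymax=0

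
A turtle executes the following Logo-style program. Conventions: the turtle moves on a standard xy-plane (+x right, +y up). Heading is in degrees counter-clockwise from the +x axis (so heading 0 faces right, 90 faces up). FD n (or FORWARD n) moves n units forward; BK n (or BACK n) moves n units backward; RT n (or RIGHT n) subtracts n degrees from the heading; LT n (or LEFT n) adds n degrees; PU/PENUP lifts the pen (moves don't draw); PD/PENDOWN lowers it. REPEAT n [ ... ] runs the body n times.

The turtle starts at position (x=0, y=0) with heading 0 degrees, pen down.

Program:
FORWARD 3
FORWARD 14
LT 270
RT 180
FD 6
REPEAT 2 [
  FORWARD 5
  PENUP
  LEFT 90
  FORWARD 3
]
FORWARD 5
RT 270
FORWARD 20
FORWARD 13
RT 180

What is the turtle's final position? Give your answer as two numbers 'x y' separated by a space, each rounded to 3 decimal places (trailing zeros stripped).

Answer: 42 3

Derivation:
Executing turtle program step by step:
Start: pos=(0,0), heading=0, pen down
FD 3: (0,0) -> (3,0) [heading=0, draw]
FD 14: (3,0) -> (17,0) [heading=0, draw]
LT 270: heading 0 -> 270
RT 180: heading 270 -> 90
FD 6: (17,0) -> (17,6) [heading=90, draw]
REPEAT 2 [
  -- iteration 1/2 --
  FD 5: (17,6) -> (17,11) [heading=90, draw]
  PU: pen up
  LT 90: heading 90 -> 180
  FD 3: (17,11) -> (14,11) [heading=180, move]
  -- iteration 2/2 --
  FD 5: (14,11) -> (9,11) [heading=180, move]
  PU: pen up
  LT 90: heading 180 -> 270
  FD 3: (9,11) -> (9,8) [heading=270, move]
]
FD 5: (9,8) -> (9,3) [heading=270, move]
RT 270: heading 270 -> 0
FD 20: (9,3) -> (29,3) [heading=0, move]
FD 13: (29,3) -> (42,3) [heading=0, move]
RT 180: heading 0 -> 180
Final: pos=(42,3), heading=180, 4 segment(s) drawn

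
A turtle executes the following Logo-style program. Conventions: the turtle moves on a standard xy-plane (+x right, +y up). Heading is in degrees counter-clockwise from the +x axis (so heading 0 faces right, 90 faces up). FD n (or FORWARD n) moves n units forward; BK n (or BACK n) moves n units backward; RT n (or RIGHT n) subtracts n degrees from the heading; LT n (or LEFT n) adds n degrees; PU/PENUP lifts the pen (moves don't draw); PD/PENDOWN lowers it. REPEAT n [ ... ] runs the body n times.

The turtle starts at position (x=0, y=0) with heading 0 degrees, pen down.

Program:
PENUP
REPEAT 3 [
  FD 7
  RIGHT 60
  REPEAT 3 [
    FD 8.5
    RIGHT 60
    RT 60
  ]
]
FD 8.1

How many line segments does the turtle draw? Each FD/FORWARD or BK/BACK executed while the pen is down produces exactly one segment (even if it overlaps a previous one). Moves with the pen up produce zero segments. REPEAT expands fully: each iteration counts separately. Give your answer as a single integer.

Answer: 0

Derivation:
Executing turtle program step by step:
Start: pos=(0,0), heading=0, pen down
PU: pen up
REPEAT 3 [
  -- iteration 1/3 --
  FD 7: (0,0) -> (7,0) [heading=0, move]
  RT 60: heading 0 -> 300
  REPEAT 3 [
    -- iteration 1/3 --
    FD 8.5: (7,0) -> (11.25,-7.361) [heading=300, move]
    RT 60: heading 300 -> 240
    RT 60: heading 240 -> 180
    -- iteration 2/3 --
    FD 8.5: (11.25,-7.361) -> (2.75,-7.361) [heading=180, move]
    RT 60: heading 180 -> 120
    RT 60: heading 120 -> 60
    -- iteration 3/3 --
    FD 8.5: (2.75,-7.361) -> (7,0) [heading=60, move]
    RT 60: heading 60 -> 0
    RT 60: heading 0 -> 300
  ]
  -- iteration 2/3 --
  FD 7: (7,0) -> (10.5,-6.062) [heading=300, move]
  RT 60: heading 300 -> 240
  REPEAT 3 [
    -- iteration 1/3 --
    FD 8.5: (10.5,-6.062) -> (6.25,-13.423) [heading=240, move]
    RT 60: heading 240 -> 180
    RT 60: heading 180 -> 120
    -- iteration 2/3 --
    FD 8.5: (6.25,-13.423) -> (2,-6.062) [heading=120, move]
    RT 60: heading 120 -> 60
    RT 60: heading 60 -> 0
    -- iteration 3/3 --
    FD 8.5: (2,-6.062) -> (10.5,-6.062) [heading=0, move]
    RT 60: heading 0 -> 300
    RT 60: heading 300 -> 240
  ]
  -- iteration 3/3 --
  FD 7: (10.5,-6.062) -> (7,-12.124) [heading=240, move]
  RT 60: heading 240 -> 180
  REPEAT 3 [
    -- iteration 1/3 --
    FD 8.5: (7,-12.124) -> (-1.5,-12.124) [heading=180, move]
    RT 60: heading 180 -> 120
    RT 60: heading 120 -> 60
    -- iteration 2/3 --
    FD 8.5: (-1.5,-12.124) -> (2.75,-4.763) [heading=60, move]
    RT 60: heading 60 -> 0
    RT 60: heading 0 -> 300
    -- iteration 3/3 --
    FD 8.5: (2.75,-4.763) -> (7,-12.124) [heading=300, move]
    RT 60: heading 300 -> 240
    RT 60: heading 240 -> 180
  ]
]
FD 8.1: (7,-12.124) -> (-1.1,-12.124) [heading=180, move]
Final: pos=(-1.1,-12.124), heading=180, 0 segment(s) drawn
Segments drawn: 0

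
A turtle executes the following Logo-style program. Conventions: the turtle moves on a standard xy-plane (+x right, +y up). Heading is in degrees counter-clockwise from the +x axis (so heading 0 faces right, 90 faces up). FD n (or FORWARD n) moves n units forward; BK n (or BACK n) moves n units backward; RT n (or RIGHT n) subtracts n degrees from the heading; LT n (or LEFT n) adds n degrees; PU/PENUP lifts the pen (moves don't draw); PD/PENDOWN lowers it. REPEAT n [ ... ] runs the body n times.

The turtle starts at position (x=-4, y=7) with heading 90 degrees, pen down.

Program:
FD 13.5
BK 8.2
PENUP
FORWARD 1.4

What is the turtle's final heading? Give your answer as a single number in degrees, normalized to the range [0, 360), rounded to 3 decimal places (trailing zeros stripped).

Answer: 90

Derivation:
Executing turtle program step by step:
Start: pos=(-4,7), heading=90, pen down
FD 13.5: (-4,7) -> (-4,20.5) [heading=90, draw]
BK 8.2: (-4,20.5) -> (-4,12.3) [heading=90, draw]
PU: pen up
FD 1.4: (-4,12.3) -> (-4,13.7) [heading=90, move]
Final: pos=(-4,13.7), heading=90, 2 segment(s) drawn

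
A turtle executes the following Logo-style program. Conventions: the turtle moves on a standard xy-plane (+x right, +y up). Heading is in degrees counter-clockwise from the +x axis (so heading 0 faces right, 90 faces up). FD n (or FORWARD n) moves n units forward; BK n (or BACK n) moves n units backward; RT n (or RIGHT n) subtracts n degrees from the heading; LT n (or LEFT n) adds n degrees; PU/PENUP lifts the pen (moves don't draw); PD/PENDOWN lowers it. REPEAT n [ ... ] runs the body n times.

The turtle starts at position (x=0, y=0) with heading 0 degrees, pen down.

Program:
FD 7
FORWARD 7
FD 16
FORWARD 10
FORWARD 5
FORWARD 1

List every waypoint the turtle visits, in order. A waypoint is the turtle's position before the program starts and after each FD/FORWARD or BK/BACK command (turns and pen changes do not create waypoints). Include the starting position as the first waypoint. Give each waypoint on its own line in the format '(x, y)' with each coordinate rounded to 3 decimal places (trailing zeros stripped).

Answer: (0, 0)
(7, 0)
(14, 0)
(30, 0)
(40, 0)
(45, 0)
(46, 0)

Derivation:
Executing turtle program step by step:
Start: pos=(0,0), heading=0, pen down
FD 7: (0,0) -> (7,0) [heading=0, draw]
FD 7: (7,0) -> (14,0) [heading=0, draw]
FD 16: (14,0) -> (30,0) [heading=0, draw]
FD 10: (30,0) -> (40,0) [heading=0, draw]
FD 5: (40,0) -> (45,0) [heading=0, draw]
FD 1: (45,0) -> (46,0) [heading=0, draw]
Final: pos=(46,0), heading=0, 6 segment(s) drawn
Waypoints (7 total):
(0, 0)
(7, 0)
(14, 0)
(30, 0)
(40, 0)
(45, 0)
(46, 0)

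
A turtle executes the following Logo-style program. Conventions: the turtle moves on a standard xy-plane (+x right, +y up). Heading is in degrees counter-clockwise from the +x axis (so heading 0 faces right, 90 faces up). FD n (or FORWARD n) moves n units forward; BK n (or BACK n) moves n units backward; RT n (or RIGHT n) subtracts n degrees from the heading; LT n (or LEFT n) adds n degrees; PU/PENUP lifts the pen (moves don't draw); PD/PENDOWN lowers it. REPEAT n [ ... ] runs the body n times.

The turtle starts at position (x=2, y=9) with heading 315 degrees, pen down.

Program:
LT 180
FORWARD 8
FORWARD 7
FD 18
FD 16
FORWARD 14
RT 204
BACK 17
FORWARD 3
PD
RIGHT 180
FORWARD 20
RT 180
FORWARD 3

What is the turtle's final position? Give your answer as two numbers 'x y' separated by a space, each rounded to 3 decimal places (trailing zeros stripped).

Executing turtle program step by step:
Start: pos=(2,9), heading=315, pen down
LT 180: heading 315 -> 135
FD 8: (2,9) -> (-3.657,14.657) [heading=135, draw]
FD 7: (-3.657,14.657) -> (-8.607,19.607) [heading=135, draw]
FD 18: (-8.607,19.607) -> (-21.335,32.335) [heading=135, draw]
FD 16: (-21.335,32.335) -> (-32.648,43.648) [heading=135, draw]
FD 14: (-32.648,43.648) -> (-42.548,53.548) [heading=135, draw]
RT 204: heading 135 -> 291
BK 17: (-42.548,53.548) -> (-48.64,69.419) [heading=291, draw]
FD 3: (-48.64,69.419) -> (-47.565,66.618) [heading=291, draw]
PD: pen down
RT 180: heading 291 -> 111
FD 20: (-47.565,66.618) -> (-54.732,85.289) [heading=111, draw]
RT 180: heading 111 -> 291
FD 3: (-54.732,85.289) -> (-53.657,82.489) [heading=291, draw]
Final: pos=(-53.657,82.489), heading=291, 9 segment(s) drawn

Answer: -53.657 82.489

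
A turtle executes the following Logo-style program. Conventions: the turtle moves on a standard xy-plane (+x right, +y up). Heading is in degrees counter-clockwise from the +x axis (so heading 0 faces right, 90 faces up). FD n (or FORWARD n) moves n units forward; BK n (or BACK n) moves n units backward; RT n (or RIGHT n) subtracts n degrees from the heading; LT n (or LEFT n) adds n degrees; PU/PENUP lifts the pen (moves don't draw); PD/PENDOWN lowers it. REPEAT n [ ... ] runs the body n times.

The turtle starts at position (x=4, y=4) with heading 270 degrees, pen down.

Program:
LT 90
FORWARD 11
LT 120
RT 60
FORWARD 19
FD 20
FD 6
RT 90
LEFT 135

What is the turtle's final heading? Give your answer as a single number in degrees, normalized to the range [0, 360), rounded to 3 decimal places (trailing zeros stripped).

Answer: 105

Derivation:
Executing turtle program step by step:
Start: pos=(4,4), heading=270, pen down
LT 90: heading 270 -> 0
FD 11: (4,4) -> (15,4) [heading=0, draw]
LT 120: heading 0 -> 120
RT 60: heading 120 -> 60
FD 19: (15,4) -> (24.5,20.454) [heading=60, draw]
FD 20: (24.5,20.454) -> (34.5,37.775) [heading=60, draw]
FD 6: (34.5,37.775) -> (37.5,42.971) [heading=60, draw]
RT 90: heading 60 -> 330
LT 135: heading 330 -> 105
Final: pos=(37.5,42.971), heading=105, 4 segment(s) drawn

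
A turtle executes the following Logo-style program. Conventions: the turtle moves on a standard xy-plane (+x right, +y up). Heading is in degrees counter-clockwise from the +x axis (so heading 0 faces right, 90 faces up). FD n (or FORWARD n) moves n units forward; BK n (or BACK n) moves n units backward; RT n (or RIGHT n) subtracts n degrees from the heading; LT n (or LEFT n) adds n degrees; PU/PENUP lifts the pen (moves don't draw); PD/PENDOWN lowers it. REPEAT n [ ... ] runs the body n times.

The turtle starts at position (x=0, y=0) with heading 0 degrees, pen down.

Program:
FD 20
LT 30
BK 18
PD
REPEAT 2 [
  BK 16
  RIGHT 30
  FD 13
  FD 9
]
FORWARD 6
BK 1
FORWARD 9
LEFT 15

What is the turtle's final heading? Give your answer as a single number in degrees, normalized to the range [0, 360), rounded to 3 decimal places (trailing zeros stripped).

Answer: 345

Derivation:
Executing turtle program step by step:
Start: pos=(0,0), heading=0, pen down
FD 20: (0,0) -> (20,0) [heading=0, draw]
LT 30: heading 0 -> 30
BK 18: (20,0) -> (4.412,-9) [heading=30, draw]
PD: pen down
REPEAT 2 [
  -- iteration 1/2 --
  BK 16: (4.412,-9) -> (-9.445,-17) [heading=30, draw]
  RT 30: heading 30 -> 0
  FD 13: (-9.445,-17) -> (3.555,-17) [heading=0, draw]
  FD 9: (3.555,-17) -> (12.555,-17) [heading=0, draw]
  -- iteration 2/2 --
  BK 16: (12.555,-17) -> (-3.445,-17) [heading=0, draw]
  RT 30: heading 0 -> 330
  FD 13: (-3.445,-17) -> (7.813,-23.5) [heading=330, draw]
  FD 9: (7.813,-23.5) -> (15.608,-28) [heading=330, draw]
]
FD 6: (15.608,-28) -> (20.804,-31) [heading=330, draw]
BK 1: (20.804,-31) -> (19.938,-30.5) [heading=330, draw]
FD 9: (19.938,-30.5) -> (27.732,-35) [heading=330, draw]
LT 15: heading 330 -> 345
Final: pos=(27.732,-35), heading=345, 11 segment(s) drawn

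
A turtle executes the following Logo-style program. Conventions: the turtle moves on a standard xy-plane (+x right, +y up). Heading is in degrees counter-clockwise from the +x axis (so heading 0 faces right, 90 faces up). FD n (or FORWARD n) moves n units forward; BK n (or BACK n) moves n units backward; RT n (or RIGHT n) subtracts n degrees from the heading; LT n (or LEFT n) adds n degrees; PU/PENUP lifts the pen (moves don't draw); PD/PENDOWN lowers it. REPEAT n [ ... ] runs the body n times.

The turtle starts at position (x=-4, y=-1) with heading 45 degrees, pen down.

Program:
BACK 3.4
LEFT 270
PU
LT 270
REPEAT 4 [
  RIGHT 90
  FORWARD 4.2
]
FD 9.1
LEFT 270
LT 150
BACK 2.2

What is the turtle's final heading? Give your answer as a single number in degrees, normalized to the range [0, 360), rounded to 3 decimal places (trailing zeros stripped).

Answer: 285

Derivation:
Executing turtle program step by step:
Start: pos=(-4,-1), heading=45, pen down
BK 3.4: (-4,-1) -> (-6.404,-3.404) [heading=45, draw]
LT 270: heading 45 -> 315
PU: pen up
LT 270: heading 315 -> 225
REPEAT 4 [
  -- iteration 1/4 --
  RT 90: heading 225 -> 135
  FD 4.2: (-6.404,-3.404) -> (-9.374,-0.434) [heading=135, move]
  -- iteration 2/4 --
  RT 90: heading 135 -> 45
  FD 4.2: (-9.374,-0.434) -> (-6.404,2.536) [heading=45, move]
  -- iteration 3/4 --
  RT 90: heading 45 -> 315
  FD 4.2: (-6.404,2.536) -> (-3.434,-0.434) [heading=315, move]
  -- iteration 4/4 --
  RT 90: heading 315 -> 225
  FD 4.2: (-3.434,-0.434) -> (-6.404,-3.404) [heading=225, move]
]
FD 9.1: (-6.404,-3.404) -> (-12.839,-9.839) [heading=225, move]
LT 270: heading 225 -> 135
LT 150: heading 135 -> 285
BK 2.2: (-12.839,-9.839) -> (-13.408,-7.714) [heading=285, move]
Final: pos=(-13.408,-7.714), heading=285, 1 segment(s) drawn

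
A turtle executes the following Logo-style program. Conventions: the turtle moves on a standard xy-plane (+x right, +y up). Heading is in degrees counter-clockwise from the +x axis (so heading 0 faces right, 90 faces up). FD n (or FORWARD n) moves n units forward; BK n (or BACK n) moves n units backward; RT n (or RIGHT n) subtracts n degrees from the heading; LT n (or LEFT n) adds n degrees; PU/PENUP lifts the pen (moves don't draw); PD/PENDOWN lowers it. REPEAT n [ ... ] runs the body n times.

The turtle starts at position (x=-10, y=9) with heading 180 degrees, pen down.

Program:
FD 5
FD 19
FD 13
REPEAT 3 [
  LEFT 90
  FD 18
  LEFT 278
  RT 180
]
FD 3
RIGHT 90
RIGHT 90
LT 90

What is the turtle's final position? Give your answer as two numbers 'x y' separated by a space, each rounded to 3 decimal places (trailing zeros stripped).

Answer: -41.803 -7.258

Derivation:
Executing turtle program step by step:
Start: pos=(-10,9), heading=180, pen down
FD 5: (-10,9) -> (-15,9) [heading=180, draw]
FD 19: (-15,9) -> (-34,9) [heading=180, draw]
FD 13: (-34,9) -> (-47,9) [heading=180, draw]
REPEAT 3 [
  -- iteration 1/3 --
  LT 90: heading 180 -> 270
  FD 18: (-47,9) -> (-47,-9) [heading=270, draw]
  LT 278: heading 270 -> 188
  RT 180: heading 188 -> 8
  -- iteration 2/3 --
  LT 90: heading 8 -> 98
  FD 18: (-47,-9) -> (-49.505,8.825) [heading=98, draw]
  LT 278: heading 98 -> 16
  RT 180: heading 16 -> 196
  -- iteration 3/3 --
  LT 90: heading 196 -> 286
  FD 18: (-49.505,8.825) -> (-44.544,-8.478) [heading=286, draw]
  LT 278: heading 286 -> 204
  RT 180: heading 204 -> 24
]
FD 3: (-44.544,-8.478) -> (-41.803,-7.258) [heading=24, draw]
RT 90: heading 24 -> 294
RT 90: heading 294 -> 204
LT 90: heading 204 -> 294
Final: pos=(-41.803,-7.258), heading=294, 7 segment(s) drawn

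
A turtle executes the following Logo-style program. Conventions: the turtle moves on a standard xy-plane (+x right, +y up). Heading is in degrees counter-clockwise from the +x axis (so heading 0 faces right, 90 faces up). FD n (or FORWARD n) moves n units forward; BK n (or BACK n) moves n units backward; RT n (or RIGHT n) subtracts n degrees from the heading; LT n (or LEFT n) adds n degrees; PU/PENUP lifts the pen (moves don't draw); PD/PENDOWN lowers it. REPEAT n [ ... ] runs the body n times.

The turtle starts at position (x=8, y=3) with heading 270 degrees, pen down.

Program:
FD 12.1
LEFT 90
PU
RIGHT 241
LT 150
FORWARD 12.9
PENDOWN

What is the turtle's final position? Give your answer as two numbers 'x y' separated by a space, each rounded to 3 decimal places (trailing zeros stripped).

Executing turtle program step by step:
Start: pos=(8,3), heading=270, pen down
FD 12.1: (8,3) -> (8,-9.1) [heading=270, draw]
LT 90: heading 270 -> 0
PU: pen up
RT 241: heading 0 -> 119
LT 150: heading 119 -> 269
FD 12.9: (8,-9.1) -> (7.775,-21.998) [heading=269, move]
PD: pen down
Final: pos=(7.775,-21.998), heading=269, 1 segment(s) drawn

Answer: 7.775 -21.998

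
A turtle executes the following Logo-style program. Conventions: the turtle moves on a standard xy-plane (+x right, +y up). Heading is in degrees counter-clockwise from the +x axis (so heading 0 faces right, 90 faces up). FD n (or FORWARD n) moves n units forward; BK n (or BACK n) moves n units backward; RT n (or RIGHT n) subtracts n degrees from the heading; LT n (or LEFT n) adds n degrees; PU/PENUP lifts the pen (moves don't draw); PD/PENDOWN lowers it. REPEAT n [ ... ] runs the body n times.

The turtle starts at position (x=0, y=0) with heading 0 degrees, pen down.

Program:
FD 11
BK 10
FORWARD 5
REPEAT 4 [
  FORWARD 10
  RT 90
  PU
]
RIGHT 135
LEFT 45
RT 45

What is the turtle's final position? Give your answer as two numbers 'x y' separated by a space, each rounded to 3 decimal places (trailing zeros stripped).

Answer: 6 0

Derivation:
Executing turtle program step by step:
Start: pos=(0,0), heading=0, pen down
FD 11: (0,0) -> (11,0) [heading=0, draw]
BK 10: (11,0) -> (1,0) [heading=0, draw]
FD 5: (1,0) -> (6,0) [heading=0, draw]
REPEAT 4 [
  -- iteration 1/4 --
  FD 10: (6,0) -> (16,0) [heading=0, draw]
  RT 90: heading 0 -> 270
  PU: pen up
  -- iteration 2/4 --
  FD 10: (16,0) -> (16,-10) [heading=270, move]
  RT 90: heading 270 -> 180
  PU: pen up
  -- iteration 3/4 --
  FD 10: (16,-10) -> (6,-10) [heading=180, move]
  RT 90: heading 180 -> 90
  PU: pen up
  -- iteration 4/4 --
  FD 10: (6,-10) -> (6,0) [heading=90, move]
  RT 90: heading 90 -> 0
  PU: pen up
]
RT 135: heading 0 -> 225
LT 45: heading 225 -> 270
RT 45: heading 270 -> 225
Final: pos=(6,0), heading=225, 4 segment(s) drawn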